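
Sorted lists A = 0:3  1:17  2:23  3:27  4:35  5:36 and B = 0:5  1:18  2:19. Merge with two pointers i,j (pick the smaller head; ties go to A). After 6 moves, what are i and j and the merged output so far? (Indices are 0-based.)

i=3, j=3, merged so far=[3, 5, 17, 18, 19, 23]

i=0 j=0: A[i]=3<=B[j]=5 take 3, i++
i=1 j=0: A[i]=17>B[j]=5 take 5, j++
i=1 j=1: A[i]=17<=B[j]=18 take 17, i++
i=2 j=1: A[i]=23>B[j]=18 take 18, j++
i=2 j=2: A[i]=23>B[j]=19 take 19, j++
i=2 j=3: B done, take A[i]=23, i++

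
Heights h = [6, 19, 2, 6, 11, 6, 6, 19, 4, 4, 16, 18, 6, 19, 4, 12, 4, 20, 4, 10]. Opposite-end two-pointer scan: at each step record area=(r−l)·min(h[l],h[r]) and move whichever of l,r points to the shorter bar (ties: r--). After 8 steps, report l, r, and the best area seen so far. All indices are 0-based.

l=6, r=17, best area=304

l=0 r=19: min(6,10)*19=114 best=114 *, l++
l=1 r=19: min(19,10)*18=180 best=180 *, r--
l=1 r=18: min(19,4)*17=68 best=180, r--
l=1 r=17: min(19,20)*16=304 best=304 *, l++
l=2 r=17: min(2,20)*15=30 best=304, l++
l=3 r=17: min(6,20)*14=84 best=304, l++
l=4 r=17: min(11,20)*13=143 best=304, l++
l=5 r=17: min(6,20)*12=72 best=304, l++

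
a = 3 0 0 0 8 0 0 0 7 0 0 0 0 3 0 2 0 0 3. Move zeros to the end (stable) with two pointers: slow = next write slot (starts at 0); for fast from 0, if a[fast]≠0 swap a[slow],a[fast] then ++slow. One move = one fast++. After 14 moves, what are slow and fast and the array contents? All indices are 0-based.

(s=0,f=0) a[fast]=3≠0 swap→a[0]=3 → slow++,fast++
(s=1,f=1) a[fast]=0 → fast++
(s=1,f=2) a[fast]=0 → fast++
(s=1,f=3) a[fast]=0 → fast++
(s=1,f=4) a[fast]=8≠0 swap→a[1]=8 → slow++,fast++
(s=2,f=5) a[fast]=0 → fast++
(s=2,f=6) a[fast]=0 → fast++
(s=2,f=7) a[fast]=0 → fast++
(s=2,f=8) a[fast]=7≠0 swap→a[2]=7 → slow++,fast++
(s=3,f=9) a[fast]=0 → fast++
(s=3,f=10) a[fast]=0 → fast++
(s=3,f=11) a[fast]=0 → fast++
(s=3,f=12) a[fast]=0 → fast++
(s=3,f=13) a[fast]=3≠0 swap→a[3]=3 → slow++,fast++

slow=4, fast=14, a=[3, 8, 7, 3, 0, 0, 0, 0, 0, 0, 0, 0, 0, 0, 0, 2, 0, 0, 3]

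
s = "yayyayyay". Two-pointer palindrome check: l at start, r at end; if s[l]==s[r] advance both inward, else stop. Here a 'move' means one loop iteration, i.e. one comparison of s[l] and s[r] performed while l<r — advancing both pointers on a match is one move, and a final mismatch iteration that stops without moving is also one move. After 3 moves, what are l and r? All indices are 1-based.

l=4, r=6

l=1 r=9: 'y'=='y', l++,r--
l=2 r=8: 'a'=='a', l++,r--
l=3 r=7: 'y'=='y', l++,r--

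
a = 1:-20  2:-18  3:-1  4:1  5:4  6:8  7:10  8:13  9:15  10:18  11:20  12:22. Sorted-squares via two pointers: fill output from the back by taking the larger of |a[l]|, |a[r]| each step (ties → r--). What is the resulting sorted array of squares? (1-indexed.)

[1,12] |-20|<=|22| out[12]=484 → r--
[1,11] |-20|<=|20| out[11]=400 → r--
[1,10] |-20|>|18| out[10]=400 → l++
[2,10] |-18|<=|18| out[9]=324 → r--
[2,9] |-18|>|15| out[8]=324 → l++
[3,9] |-1|<=|15| out[7]=225 → r--
[3,8] |-1|<=|13| out[6]=169 → r--
[3,7] |-1|<=|10| out[5]=100 → r--
[3,6] |-1|<=|8| out[4]=64 → r--
[3,5] |-1|<=|4| out[3]=16 → r--
[3,4] |-1|<=|1| out[2]=1 → r--
[3,3] |-1|<=|-1| out[1]=1 → r--

[1, 1, 16, 64, 100, 169, 225, 324, 324, 400, 400, 484]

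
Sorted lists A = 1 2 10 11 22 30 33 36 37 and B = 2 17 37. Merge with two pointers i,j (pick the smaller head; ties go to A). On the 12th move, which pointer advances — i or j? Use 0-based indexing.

[i=0,j=0] A[i]=1<=B[j]=2 take 1 → i++
[i=1,j=0] A[i]=2<=B[j]=2 take 2 → i++
[i=2,j=0] A[i]=10>B[j]=2 take 2 → j++
[i=2,j=1] A[i]=10<=B[j]=17 take 10 → i++
[i=3,j=1] A[i]=11<=B[j]=17 take 11 → i++
[i=4,j=1] A[i]=22>B[j]=17 take 17 → j++
[i=4,j=2] A[i]=22<=B[j]=37 take 22 → i++
[i=5,j=2] A[i]=30<=B[j]=37 take 30 → i++
[i=6,j=2] A[i]=33<=B[j]=37 take 33 → i++
[i=7,j=2] A[i]=36<=B[j]=37 take 36 → i++
[i=8,j=2] A[i]=37<=B[j]=37 take 37 → i++
[i=9,j=2] A done, take B[j]=37 → j++

j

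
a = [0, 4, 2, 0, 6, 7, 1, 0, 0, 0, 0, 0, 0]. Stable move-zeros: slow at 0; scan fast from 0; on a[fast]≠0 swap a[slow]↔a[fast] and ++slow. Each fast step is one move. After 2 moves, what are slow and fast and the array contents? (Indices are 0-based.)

slow=1, fast=2, a=[4, 0, 2, 0, 6, 7, 1, 0, 0, 0, 0, 0, 0]

slow=0 fast=0: a[fast]=0, fast++
slow=0 fast=1: a[fast]=4≠0 swap→a[0]=4, slow++,fast++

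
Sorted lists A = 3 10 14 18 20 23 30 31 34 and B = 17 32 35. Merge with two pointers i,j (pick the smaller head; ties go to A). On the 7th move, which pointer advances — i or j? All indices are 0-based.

[i=0,j=0] A[i]=3<=B[j]=17 take 3 → i++
[i=1,j=0] A[i]=10<=B[j]=17 take 10 → i++
[i=2,j=0] A[i]=14<=B[j]=17 take 14 → i++
[i=3,j=0] A[i]=18>B[j]=17 take 17 → j++
[i=3,j=1] A[i]=18<=B[j]=32 take 18 → i++
[i=4,j=1] A[i]=20<=B[j]=32 take 20 → i++
[i=5,j=1] A[i]=23<=B[j]=32 take 23 → i++

i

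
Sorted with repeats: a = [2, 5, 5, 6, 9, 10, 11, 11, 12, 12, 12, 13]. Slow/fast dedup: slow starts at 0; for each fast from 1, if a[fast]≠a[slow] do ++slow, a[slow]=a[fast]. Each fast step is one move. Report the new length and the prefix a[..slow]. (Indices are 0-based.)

length 8; prefix = [2, 5, 6, 9, 10, 11, 12, 13]

slow=0 fast=1: a[fast]=5≠a[slow]=2 write a[1]=5, slow++,fast++
slow=1 fast=2: a[fast]=5=a[slow] dup, fast++
slow=1 fast=3: a[fast]=6≠a[slow]=5 write a[2]=6, slow++,fast++
slow=2 fast=4: a[fast]=9≠a[slow]=6 write a[3]=9, slow++,fast++
slow=3 fast=5: a[fast]=10≠a[slow]=9 write a[4]=10, slow++,fast++
slow=4 fast=6: a[fast]=11≠a[slow]=10 write a[5]=11, slow++,fast++
slow=5 fast=7: a[fast]=11=a[slow] dup, fast++
slow=5 fast=8: a[fast]=12≠a[slow]=11 write a[6]=12, slow++,fast++
slow=6 fast=9: a[fast]=12=a[slow] dup, fast++
slow=6 fast=10: a[fast]=12=a[slow] dup, fast++
slow=6 fast=11: a[fast]=13≠a[slow]=12 write a[7]=13, slow++,fast++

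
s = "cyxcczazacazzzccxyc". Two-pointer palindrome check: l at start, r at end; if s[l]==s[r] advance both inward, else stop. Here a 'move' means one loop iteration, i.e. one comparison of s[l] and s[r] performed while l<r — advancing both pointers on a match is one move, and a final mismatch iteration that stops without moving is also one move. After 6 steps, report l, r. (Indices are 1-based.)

l=7, r=13

l=1 r=19: 'c'=='c', l++,r--
l=2 r=18: 'y'=='y', l++,r--
l=3 r=17: 'x'=='x', l++,r--
l=4 r=16: 'c'=='c', l++,r--
l=5 r=15: 'c'=='c', l++,r--
l=6 r=14: 'z'=='z', l++,r--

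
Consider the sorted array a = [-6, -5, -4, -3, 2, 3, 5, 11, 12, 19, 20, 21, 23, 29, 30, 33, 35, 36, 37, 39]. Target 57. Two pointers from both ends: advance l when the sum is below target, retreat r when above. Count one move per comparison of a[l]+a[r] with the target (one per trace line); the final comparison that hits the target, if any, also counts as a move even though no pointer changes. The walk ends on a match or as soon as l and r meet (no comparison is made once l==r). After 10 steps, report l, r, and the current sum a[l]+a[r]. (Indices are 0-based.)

l=9, r=18, sum=56

[0,19] -6+39=33 <57 → l++
[1,19] -5+39=34 <57 → l++
[2,19] -4+39=35 <57 → l++
[3,19] -3+39=36 <57 → l++
[4,19] 2+39=41 <57 → l++
[5,19] 3+39=42 <57 → l++
[6,19] 5+39=44 <57 → l++
[7,19] 11+39=50 <57 → l++
[8,19] 12+39=51 <57 → l++
[9,19] 19+39=58 >57 → r--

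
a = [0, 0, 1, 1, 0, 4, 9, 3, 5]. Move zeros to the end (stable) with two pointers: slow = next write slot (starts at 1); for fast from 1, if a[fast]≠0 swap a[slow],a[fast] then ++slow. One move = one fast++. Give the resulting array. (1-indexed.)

slow=1 fast=1: a[fast]=0, fast++
slow=1 fast=2: a[fast]=0, fast++
slow=1 fast=3: a[fast]=1≠0 swap→a[1]=1, slow++,fast++
slow=2 fast=4: a[fast]=1≠0 swap→a[2]=1, slow++,fast++
slow=3 fast=5: a[fast]=0, fast++
slow=3 fast=6: a[fast]=4≠0 swap→a[3]=4, slow++,fast++
slow=4 fast=7: a[fast]=9≠0 swap→a[4]=9, slow++,fast++
slow=5 fast=8: a[fast]=3≠0 swap→a[5]=3, slow++,fast++
slow=6 fast=9: a[fast]=5≠0 swap→a[6]=5, slow++,fast++

[1, 1, 4, 9, 3, 5, 0, 0, 0]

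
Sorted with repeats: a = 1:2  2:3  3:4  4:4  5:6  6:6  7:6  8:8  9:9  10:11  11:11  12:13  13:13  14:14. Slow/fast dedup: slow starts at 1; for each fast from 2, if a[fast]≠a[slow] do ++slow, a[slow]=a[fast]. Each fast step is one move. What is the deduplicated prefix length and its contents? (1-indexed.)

length 9; prefix = [2, 3, 4, 6, 8, 9, 11, 13, 14]

(s=1,f=2) a[fast]=3≠a[slow]=2 write a[2]=3 → slow++,fast++
(s=2,f=3) a[fast]=4≠a[slow]=3 write a[3]=4 → slow++,fast++
(s=3,f=4) a[fast]=4=a[slow] dup → fast++
(s=3,f=5) a[fast]=6≠a[slow]=4 write a[4]=6 → slow++,fast++
(s=4,f=6) a[fast]=6=a[slow] dup → fast++
(s=4,f=7) a[fast]=6=a[slow] dup → fast++
(s=4,f=8) a[fast]=8≠a[slow]=6 write a[5]=8 → slow++,fast++
(s=5,f=9) a[fast]=9≠a[slow]=8 write a[6]=9 → slow++,fast++
(s=6,f=10) a[fast]=11≠a[slow]=9 write a[7]=11 → slow++,fast++
(s=7,f=11) a[fast]=11=a[slow] dup → fast++
(s=7,f=12) a[fast]=13≠a[slow]=11 write a[8]=13 → slow++,fast++
(s=8,f=13) a[fast]=13=a[slow] dup → fast++
(s=8,f=14) a[fast]=14≠a[slow]=13 write a[9]=14 → slow++,fast++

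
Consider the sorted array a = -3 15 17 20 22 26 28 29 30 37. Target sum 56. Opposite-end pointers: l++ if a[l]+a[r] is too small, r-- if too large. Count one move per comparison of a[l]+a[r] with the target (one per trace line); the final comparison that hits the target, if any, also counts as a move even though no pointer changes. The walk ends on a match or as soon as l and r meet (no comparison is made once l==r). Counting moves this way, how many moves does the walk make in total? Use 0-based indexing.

l=0 r=9: -3+37=34 <56, l++
l=1 r=9: 15+37=52 <56, l++
l=2 r=9: 17+37=54 <56, l++
l=3 r=9: 20+37=57 >56, r--
l=3 r=8: 20+30=50 <56, l++
l=4 r=8: 22+30=52 <56, l++
l=5 r=8: 26+30=56, found

7 moves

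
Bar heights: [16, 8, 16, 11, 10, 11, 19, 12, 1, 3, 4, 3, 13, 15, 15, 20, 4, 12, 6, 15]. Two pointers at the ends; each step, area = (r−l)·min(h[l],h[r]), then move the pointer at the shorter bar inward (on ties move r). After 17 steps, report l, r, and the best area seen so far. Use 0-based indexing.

l=13, r=15, best area=285

[0,19] min(16,15)*19=285 best=285 * → r--
[0,18] min(16,6)*18=108 best=285 → r--
[0,17] min(16,12)*17=204 best=285 → r--
[0,16] min(16,4)*16=64 best=285 → r--
[0,15] min(16,20)*15=240 best=285 → l++
[1,15] min(8,20)*14=112 best=285 → l++
[2,15] min(16,20)*13=208 best=285 → l++
[3,15] min(11,20)*12=132 best=285 → l++
[4,15] min(10,20)*11=110 best=285 → l++
[5,15] min(11,20)*10=110 best=285 → l++
[6,15] min(19,20)*9=171 best=285 → l++
[7,15] min(12,20)*8=96 best=285 → l++
[8,15] min(1,20)*7=7 best=285 → l++
[9,15] min(3,20)*6=18 best=285 → l++
[10,15] min(4,20)*5=20 best=285 → l++
[11,15] min(3,20)*4=12 best=285 → l++
[12,15] min(13,20)*3=39 best=285 → l++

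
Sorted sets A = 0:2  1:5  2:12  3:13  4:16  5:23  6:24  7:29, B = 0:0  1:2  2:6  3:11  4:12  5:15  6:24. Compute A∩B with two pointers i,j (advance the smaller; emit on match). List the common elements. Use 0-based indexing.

i=0 j=0: 2>0, j++
i=0 j=1: 2==2 emit, i++,j++
i=1 j=2: 5<6, i++
i=2 j=2: 12>6, j++
i=2 j=3: 12>11, j++
i=2 j=4: 12==12 emit, i++,j++
i=3 j=5: 13<15, i++
i=4 j=5: 16>15, j++
i=4 j=6: 16<24, i++
i=5 j=6: 23<24, i++
i=6 j=6: 24==24 emit, i++,j++

intersection = [2, 12, 24]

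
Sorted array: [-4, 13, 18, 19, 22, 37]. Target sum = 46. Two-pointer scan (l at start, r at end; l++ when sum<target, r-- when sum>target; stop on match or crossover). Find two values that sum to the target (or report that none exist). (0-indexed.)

no pair

[0,5] -4+37=33 <46 → l++
[1,5] 13+37=50 >46 → r--
[1,4] 13+22=35 <46 → l++
[2,4] 18+22=40 <46 → l++
[3,4] 19+22=41 <46 → l++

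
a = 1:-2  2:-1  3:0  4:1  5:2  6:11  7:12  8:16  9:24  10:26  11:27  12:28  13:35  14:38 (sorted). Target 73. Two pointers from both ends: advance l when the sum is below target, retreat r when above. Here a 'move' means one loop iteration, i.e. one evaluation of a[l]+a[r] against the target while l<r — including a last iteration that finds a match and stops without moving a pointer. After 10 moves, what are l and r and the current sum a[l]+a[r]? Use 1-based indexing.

l=11, r=14, sum=65

[1,14] -2+38=36 <73 → l++
[2,14] -1+38=37 <73 → l++
[3,14] 0+38=38 <73 → l++
[4,14] 1+38=39 <73 → l++
[5,14] 2+38=40 <73 → l++
[6,14] 11+38=49 <73 → l++
[7,14] 12+38=50 <73 → l++
[8,14] 16+38=54 <73 → l++
[9,14] 24+38=62 <73 → l++
[10,14] 26+38=64 <73 → l++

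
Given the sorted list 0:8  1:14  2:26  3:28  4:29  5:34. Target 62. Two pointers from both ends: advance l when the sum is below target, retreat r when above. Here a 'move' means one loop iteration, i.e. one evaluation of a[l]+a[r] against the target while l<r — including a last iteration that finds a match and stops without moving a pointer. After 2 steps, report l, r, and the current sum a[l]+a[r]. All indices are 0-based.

[0,5] 8+34=42 <62 → l++
[1,5] 14+34=48 <62 → l++

l=2, r=5, sum=60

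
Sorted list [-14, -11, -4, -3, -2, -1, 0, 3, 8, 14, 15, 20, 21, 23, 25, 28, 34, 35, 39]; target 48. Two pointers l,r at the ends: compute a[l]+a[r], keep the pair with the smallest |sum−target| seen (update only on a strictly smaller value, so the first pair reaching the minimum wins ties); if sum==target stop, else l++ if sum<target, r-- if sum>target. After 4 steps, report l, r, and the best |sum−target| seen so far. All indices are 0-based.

l=0 r=18: -14+39=25 d=23 *, l++
l=1 r=18: -11+39=28 d=20 *, l++
l=2 r=18: -4+39=35 d=13 *, l++
l=3 r=18: -3+39=36 d=12 *, l++

l=4, r=18, best |Δ|=12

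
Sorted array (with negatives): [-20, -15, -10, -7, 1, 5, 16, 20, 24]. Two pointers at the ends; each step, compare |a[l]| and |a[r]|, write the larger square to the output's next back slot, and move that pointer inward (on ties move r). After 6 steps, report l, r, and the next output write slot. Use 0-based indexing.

[0,8] |-20|<=|24| out[8]=576 → r--
[0,7] |-20|<=|20| out[7]=400 → r--
[0,6] |-20|>|16| out[6]=400 → l++
[1,6] |-15|<=|16| out[5]=256 → r--
[1,5] |-15|>|5| out[4]=225 → l++
[2,5] |-10|>|5| out[3]=100 → l++

l=3, r=5, next write slot=2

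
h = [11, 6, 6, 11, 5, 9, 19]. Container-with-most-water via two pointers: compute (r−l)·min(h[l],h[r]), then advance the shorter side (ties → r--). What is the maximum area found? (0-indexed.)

l=0 r=6: min(11,19)*6=66 best=66 *, l++
l=1 r=6: min(6,19)*5=30 best=66, l++
l=2 r=6: min(6,19)*4=24 best=66, l++
l=3 r=6: min(11,19)*3=33 best=66, l++
l=4 r=6: min(5,19)*2=10 best=66, l++
l=5 r=6: min(9,19)*1=9 best=66, l++

max area = 66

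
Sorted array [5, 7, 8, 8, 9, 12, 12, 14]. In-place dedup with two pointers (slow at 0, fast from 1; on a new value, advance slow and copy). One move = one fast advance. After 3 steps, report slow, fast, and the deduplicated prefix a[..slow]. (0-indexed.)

slow=2, fast=4, prefix=[5, 7, 8]

slow=0 fast=1: a[fast]=7≠a[slow]=5 write a[1]=7, slow++,fast++
slow=1 fast=2: a[fast]=8≠a[slow]=7 write a[2]=8, slow++,fast++
slow=2 fast=3: a[fast]=8=a[slow] dup, fast++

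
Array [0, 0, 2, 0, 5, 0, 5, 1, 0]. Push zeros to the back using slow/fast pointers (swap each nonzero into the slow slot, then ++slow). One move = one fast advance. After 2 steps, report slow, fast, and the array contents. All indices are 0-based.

slow=0, fast=2, a=[0, 0, 2, 0, 5, 0, 5, 1, 0]

slow=0 fast=0: a[fast]=0, fast++
slow=0 fast=1: a[fast]=0, fast++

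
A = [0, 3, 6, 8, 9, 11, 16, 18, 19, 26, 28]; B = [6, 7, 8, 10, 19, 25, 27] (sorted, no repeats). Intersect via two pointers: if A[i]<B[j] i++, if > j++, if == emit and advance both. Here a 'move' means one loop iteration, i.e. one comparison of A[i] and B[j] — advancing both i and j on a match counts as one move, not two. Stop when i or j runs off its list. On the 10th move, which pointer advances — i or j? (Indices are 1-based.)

i

[i=1,j=1] 0<6 → i++
[i=2,j=1] 3<6 → i++
[i=3,j=1] 6==6 emit → i++,j++
[i=4,j=2] 8>7 → j++
[i=4,j=3] 8==8 emit → i++,j++
[i=5,j=4] 9<10 → i++
[i=6,j=4] 11>10 → j++
[i=6,j=5] 11<19 → i++
[i=7,j=5] 16<19 → i++
[i=8,j=5] 18<19 → i++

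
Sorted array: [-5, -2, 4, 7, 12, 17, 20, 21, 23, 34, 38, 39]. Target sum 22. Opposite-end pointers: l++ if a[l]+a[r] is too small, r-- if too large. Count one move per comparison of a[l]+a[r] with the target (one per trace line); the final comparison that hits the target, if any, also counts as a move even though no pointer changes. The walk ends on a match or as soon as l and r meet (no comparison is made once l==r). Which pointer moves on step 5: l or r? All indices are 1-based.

l

l=1 r=12: -5+39=34 >22, r--
l=1 r=11: -5+38=33 >22, r--
l=1 r=10: -5+34=29 >22, r--
l=1 r=9: -5+23=18 <22, l++
l=2 r=9: -2+23=21 <22, l++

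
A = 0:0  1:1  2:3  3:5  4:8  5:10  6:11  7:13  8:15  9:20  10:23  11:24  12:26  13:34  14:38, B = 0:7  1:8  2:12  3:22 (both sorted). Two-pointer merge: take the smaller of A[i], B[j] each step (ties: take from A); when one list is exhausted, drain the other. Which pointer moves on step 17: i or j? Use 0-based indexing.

[i=0,j=0] A[i]=0<=B[j]=7 take 0 → i++
[i=1,j=0] A[i]=1<=B[j]=7 take 1 → i++
[i=2,j=0] A[i]=3<=B[j]=7 take 3 → i++
[i=3,j=0] A[i]=5<=B[j]=7 take 5 → i++
[i=4,j=0] A[i]=8>B[j]=7 take 7 → j++
[i=4,j=1] A[i]=8<=B[j]=8 take 8 → i++
[i=5,j=1] A[i]=10>B[j]=8 take 8 → j++
[i=5,j=2] A[i]=10<=B[j]=12 take 10 → i++
[i=6,j=2] A[i]=11<=B[j]=12 take 11 → i++
[i=7,j=2] A[i]=13>B[j]=12 take 12 → j++
[i=7,j=3] A[i]=13<=B[j]=22 take 13 → i++
[i=8,j=3] A[i]=15<=B[j]=22 take 15 → i++
[i=9,j=3] A[i]=20<=B[j]=22 take 20 → i++
[i=10,j=3] A[i]=23>B[j]=22 take 22 → j++
[i=10,j=4] B done, take A[i]=23 → i++
[i=11,j=4] B done, take A[i]=24 → i++
[i=12,j=4] B done, take A[i]=26 → i++

i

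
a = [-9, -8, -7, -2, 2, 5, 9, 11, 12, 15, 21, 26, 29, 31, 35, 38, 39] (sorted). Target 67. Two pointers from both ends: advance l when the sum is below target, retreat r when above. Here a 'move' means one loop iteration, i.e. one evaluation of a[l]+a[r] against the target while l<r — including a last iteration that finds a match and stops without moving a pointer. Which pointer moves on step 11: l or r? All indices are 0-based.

l

[0,16] -9+39=30 <67 → l++
[1,16] -8+39=31 <67 → l++
[2,16] -7+39=32 <67 → l++
[3,16] -2+39=37 <67 → l++
[4,16] 2+39=41 <67 → l++
[5,16] 5+39=44 <67 → l++
[6,16] 9+39=48 <67 → l++
[7,16] 11+39=50 <67 → l++
[8,16] 12+39=51 <67 → l++
[9,16] 15+39=54 <67 → l++
[10,16] 21+39=60 <67 → l++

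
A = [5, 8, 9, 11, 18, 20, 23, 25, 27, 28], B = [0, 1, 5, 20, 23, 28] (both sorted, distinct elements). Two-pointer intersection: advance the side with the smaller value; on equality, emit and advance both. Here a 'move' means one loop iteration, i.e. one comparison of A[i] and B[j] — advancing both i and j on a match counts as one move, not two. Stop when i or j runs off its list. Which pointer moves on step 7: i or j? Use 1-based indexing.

i=1 j=1: 5>0, j++
i=1 j=2: 5>1, j++
i=1 j=3: 5==5 emit, i++,j++
i=2 j=4: 8<20, i++
i=3 j=4: 9<20, i++
i=4 j=4: 11<20, i++
i=5 j=4: 18<20, i++

i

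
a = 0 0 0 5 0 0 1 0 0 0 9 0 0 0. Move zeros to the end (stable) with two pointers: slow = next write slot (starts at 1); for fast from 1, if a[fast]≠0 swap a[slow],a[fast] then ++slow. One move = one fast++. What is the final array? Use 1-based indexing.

slow=1 fast=1: a[fast]=0, fast++
slow=1 fast=2: a[fast]=0, fast++
slow=1 fast=3: a[fast]=0, fast++
slow=1 fast=4: a[fast]=5≠0 swap→a[1]=5, slow++,fast++
slow=2 fast=5: a[fast]=0, fast++
slow=2 fast=6: a[fast]=0, fast++
slow=2 fast=7: a[fast]=1≠0 swap→a[2]=1, slow++,fast++
slow=3 fast=8: a[fast]=0, fast++
slow=3 fast=9: a[fast]=0, fast++
slow=3 fast=10: a[fast]=0, fast++
slow=3 fast=11: a[fast]=9≠0 swap→a[3]=9, slow++,fast++
slow=4 fast=12: a[fast]=0, fast++
slow=4 fast=13: a[fast]=0, fast++
slow=4 fast=14: a[fast]=0, fast++

[5, 1, 9, 0, 0, 0, 0, 0, 0, 0, 0, 0, 0, 0]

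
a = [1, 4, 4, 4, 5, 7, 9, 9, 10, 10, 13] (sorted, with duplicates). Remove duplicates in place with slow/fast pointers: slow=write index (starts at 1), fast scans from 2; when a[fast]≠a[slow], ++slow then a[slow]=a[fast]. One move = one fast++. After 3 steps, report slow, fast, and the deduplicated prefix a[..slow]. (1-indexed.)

slow=2, fast=5, prefix=[1, 4]

(s=1,f=2) a[fast]=4≠a[slow]=1 write a[2]=4 → slow++,fast++
(s=2,f=3) a[fast]=4=a[slow] dup → fast++
(s=2,f=4) a[fast]=4=a[slow] dup → fast++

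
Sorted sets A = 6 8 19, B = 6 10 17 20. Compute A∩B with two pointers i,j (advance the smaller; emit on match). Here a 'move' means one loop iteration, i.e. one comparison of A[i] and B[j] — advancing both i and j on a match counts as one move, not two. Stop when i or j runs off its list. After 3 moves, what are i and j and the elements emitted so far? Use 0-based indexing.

i=2, j=2, emitted=[6]

i=0 j=0: 6==6 emit, i++,j++
i=1 j=1: 8<10, i++
i=2 j=1: 19>10, j++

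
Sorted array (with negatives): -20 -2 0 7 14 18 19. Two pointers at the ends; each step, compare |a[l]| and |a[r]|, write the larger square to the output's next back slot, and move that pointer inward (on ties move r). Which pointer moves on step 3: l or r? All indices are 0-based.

[0,6] |-20|>|19| out[6]=400 → l++
[1,6] |-2|<=|19| out[5]=361 → r--
[1,5] |-2|<=|18| out[4]=324 → r--

r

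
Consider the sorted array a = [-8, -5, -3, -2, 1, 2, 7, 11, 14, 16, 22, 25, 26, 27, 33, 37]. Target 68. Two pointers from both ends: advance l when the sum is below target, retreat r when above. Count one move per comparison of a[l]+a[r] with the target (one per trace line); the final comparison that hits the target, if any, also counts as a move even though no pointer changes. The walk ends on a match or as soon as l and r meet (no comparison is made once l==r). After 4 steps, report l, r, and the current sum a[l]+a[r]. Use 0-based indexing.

l=0 r=15: -8+37=29 <68, l++
l=1 r=15: -5+37=32 <68, l++
l=2 r=15: -3+37=34 <68, l++
l=3 r=15: -2+37=35 <68, l++

l=4, r=15, sum=38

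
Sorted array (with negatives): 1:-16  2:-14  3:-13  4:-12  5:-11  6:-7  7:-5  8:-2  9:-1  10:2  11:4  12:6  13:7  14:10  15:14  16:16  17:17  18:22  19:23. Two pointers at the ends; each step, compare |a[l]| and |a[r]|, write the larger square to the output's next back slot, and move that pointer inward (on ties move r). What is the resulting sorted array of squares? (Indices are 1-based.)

l=1 r=19: |-16|<=|23| out[19]=529, r--
l=1 r=18: |-16|<=|22| out[18]=484, r--
l=1 r=17: |-16|<=|17| out[17]=289, r--
l=1 r=16: |-16|<=|16| out[16]=256, r--
l=1 r=15: |-16|>|14| out[15]=256, l++
l=2 r=15: |-14|<=|14| out[14]=196, r--
l=2 r=14: |-14|>|10| out[13]=196, l++
l=3 r=14: |-13|>|10| out[12]=169, l++
l=4 r=14: |-12|>|10| out[11]=144, l++
l=5 r=14: |-11|>|10| out[10]=121, l++
l=6 r=14: |-7|<=|10| out[9]=100, r--
l=6 r=13: |-7|<=|7| out[8]=49, r--
l=6 r=12: |-7|>|6| out[7]=49, l++
l=7 r=12: |-5|<=|6| out[6]=36, r--
l=7 r=11: |-5|>|4| out[5]=25, l++
l=8 r=11: |-2|<=|4| out[4]=16, r--
l=8 r=10: |-2|<=|2| out[3]=4, r--
l=8 r=9: |-2|>|-1| out[2]=4, l++
l=9 r=9: |-1|<=|-1| out[1]=1, r--

[1, 4, 4, 16, 25, 36, 49, 49, 100, 121, 144, 169, 196, 196, 256, 256, 289, 484, 529]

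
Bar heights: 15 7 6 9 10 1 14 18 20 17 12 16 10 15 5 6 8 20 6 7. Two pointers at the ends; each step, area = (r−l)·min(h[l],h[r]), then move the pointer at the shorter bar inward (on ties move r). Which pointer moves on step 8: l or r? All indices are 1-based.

l

l=1 r=20: min(15,7)*19=133 best=133 *, r--
l=1 r=19: min(15,6)*18=108 best=133, r--
l=1 r=18: min(15,20)*17=255 best=255 *, l++
l=2 r=18: min(7,20)*16=112 best=255, l++
l=3 r=18: min(6,20)*15=90 best=255, l++
l=4 r=18: min(9,20)*14=126 best=255, l++
l=5 r=18: min(10,20)*13=130 best=255, l++
l=6 r=18: min(1,20)*12=12 best=255, l++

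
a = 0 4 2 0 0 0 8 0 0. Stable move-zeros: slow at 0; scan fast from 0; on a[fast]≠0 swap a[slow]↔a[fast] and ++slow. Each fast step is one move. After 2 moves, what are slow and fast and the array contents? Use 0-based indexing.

(s=0,f=0) a[fast]=0 → fast++
(s=0,f=1) a[fast]=4≠0 swap→a[0]=4 → slow++,fast++

slow=1, fast=2, a=[4, 0, 2, 0, 0, 0, 8, 0, 0]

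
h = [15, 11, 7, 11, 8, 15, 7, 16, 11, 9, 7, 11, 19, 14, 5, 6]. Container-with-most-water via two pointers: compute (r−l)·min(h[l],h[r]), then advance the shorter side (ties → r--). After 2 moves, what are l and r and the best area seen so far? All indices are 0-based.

l=0, r=13, best area=90

[0,15] min(15,6)*15=90 best=90 * → r--
[0,14] min(15,5)*14=70 best=90 → r--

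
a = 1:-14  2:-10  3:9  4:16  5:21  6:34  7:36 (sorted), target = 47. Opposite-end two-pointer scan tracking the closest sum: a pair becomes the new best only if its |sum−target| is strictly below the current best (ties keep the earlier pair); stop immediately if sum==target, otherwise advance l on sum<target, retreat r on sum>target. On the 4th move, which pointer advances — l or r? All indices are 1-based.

r

l=1 r=7: -14+36=22 d=25 *, l++
l=2 r=7: -10+36=26 d=21 *, l++
l=3 r=7: 9+36=45 d=2 *, l++
l=4 r=7: 16+36=52 d=5, r--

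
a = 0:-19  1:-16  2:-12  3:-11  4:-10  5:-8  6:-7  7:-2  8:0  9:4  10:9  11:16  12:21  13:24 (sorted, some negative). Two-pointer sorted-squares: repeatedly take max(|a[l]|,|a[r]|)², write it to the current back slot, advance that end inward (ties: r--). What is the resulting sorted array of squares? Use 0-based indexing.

[0, 4, 16, 49, 64, 81, 100, 121, 144, 256, 256, 361, 441, 576]

l=0 r=13: |-19|<=|24| out[13]=576, r--
l=0 r=12: |-19|<=|21| out[12]=441, r--
l=0 r=11: |-19|>|16| out[11]=361, l++
l=1 r=11: |-16|<=|16| out[10]=256, r--
l=1 r=10: |-16|>|9| out[9]=256, l++
l=2 r=10: |-12|>|9| out[8]=144, l++
l=3 r=10: |-11|>|9| out[7]=121, l++
l=4 r=10: |-10|>|9| out[6]=100, l++
l=5 r=10: |-8|<=|9| out[5]=81, r--
l=5 r=9: |-8|>|4| out[4]=64, l++
l=6 r=9: |-7|>|4| out[3]=49, l++
l=7 r=9: |-2|<=|4| out[2]=16, r--
l=7 r=8: |-2|>|0| out[1]=4, l++
l=8 r=8: |0|<=|0| out[0]=0, r--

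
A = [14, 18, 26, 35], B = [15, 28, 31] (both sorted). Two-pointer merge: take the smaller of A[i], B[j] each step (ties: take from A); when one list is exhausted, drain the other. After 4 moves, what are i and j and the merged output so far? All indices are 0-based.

i=3, j=1, merged so far=[14, 15, 18, 26]

i=0 j=0: A[i]=14<=B[j]=15 take 14, i++
i=1 j=0: A[i]=18>B[j]=15 take 15, j++
i=1 j=1: A[i]=18<=B[j]=28 take 18, i++
i=2 j=1: A[i]=26<=B[j]=28 take 26, i++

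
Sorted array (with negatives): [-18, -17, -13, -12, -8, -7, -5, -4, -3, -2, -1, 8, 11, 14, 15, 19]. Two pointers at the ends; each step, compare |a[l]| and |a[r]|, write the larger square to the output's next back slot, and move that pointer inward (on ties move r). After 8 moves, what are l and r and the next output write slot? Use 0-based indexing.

l=4, r=11, next write slot=7

[0,15] |-18|<=|19| out[15]=361 → r--
[0,14] |-18|>|15| out[14]=324 → l++
[1,14] |-17|>|15| out[13]=289 → l++
[2,14] |-13|<=|15| out[12]=225 → r--
[2,13] |-13|<=|14| out[11]=196 → r--
[2,12] |-13|>|11| out[10]=169 → l++
[3,12] |-12|>|11| out[9]=144 → l++
[4,12] |-8|<=|11| out[8]=121 → r--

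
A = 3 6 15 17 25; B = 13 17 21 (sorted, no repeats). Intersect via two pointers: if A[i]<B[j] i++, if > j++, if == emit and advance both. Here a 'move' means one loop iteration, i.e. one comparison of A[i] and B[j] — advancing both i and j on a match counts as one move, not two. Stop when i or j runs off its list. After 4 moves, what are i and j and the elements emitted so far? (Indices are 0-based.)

[i=0,j=0] 3<13 → i++
[i=1,j=0] 6<13 → i++
[i=2,j=0] 15>13 → j++
[i=2,j=1] 15<17 → i++

i=3, j=1, emitted=[]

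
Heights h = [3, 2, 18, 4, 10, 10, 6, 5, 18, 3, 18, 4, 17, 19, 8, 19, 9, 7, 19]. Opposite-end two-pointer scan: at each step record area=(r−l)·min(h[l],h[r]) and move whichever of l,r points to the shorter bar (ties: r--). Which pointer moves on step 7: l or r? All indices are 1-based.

l

l=1 r=19: min(3,19)*18=54 best=54 *, l++
l=2 r=19: min(2,19)*17=34 best=54, l++
l=3 r=19: min(18,19)*16=288 best=288 *, l++
l=4 r=19: min(4,19)*15=60 best=288, l++
l=5 r=19: min(10,19)*14=140 best=288, l++
l=6 r=19: min(10,19)*13=130 best=288, l++
l=7 r=19: min(6,19)*12=72 best=288, l++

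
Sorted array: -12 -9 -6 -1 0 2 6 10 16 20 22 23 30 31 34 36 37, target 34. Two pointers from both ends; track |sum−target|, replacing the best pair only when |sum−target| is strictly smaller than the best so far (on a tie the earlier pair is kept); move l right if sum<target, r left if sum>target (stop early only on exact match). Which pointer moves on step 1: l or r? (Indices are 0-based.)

l

[0,16] -12+37=25 d=9 * → l++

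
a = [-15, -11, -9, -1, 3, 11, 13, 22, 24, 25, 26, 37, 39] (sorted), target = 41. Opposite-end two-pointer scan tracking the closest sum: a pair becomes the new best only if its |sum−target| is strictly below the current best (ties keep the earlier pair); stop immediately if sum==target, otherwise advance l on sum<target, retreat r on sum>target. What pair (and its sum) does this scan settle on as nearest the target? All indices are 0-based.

pair (3, 39) with sum 42 (|Δ|=1)

l=0 r=12: -15+39=24 d=17 *, l++
l=1 r=12: -11+39=28 d=13 *, l++
l=2 r=12: -9+39=30 d=11 *, l++
l=3 r=12: -1+39=38 d=3 *, l++
l=4 r=12: 3+39=42 d=1 *, r--
l=4 r=11: 3+37=40 d=1, l++
l=5 r=11: 11+37=48 d=7, r--
l=5 r=10: 11+26=37 d=4, l++
l=6 r=10: 13+26=39 d=2, l++
l=7 r=10: 22+26=48 d=7, r--
l=7 r=9: 22+25=47 d=6, r--
l=7 r=8: 22+24=46 d=5, r--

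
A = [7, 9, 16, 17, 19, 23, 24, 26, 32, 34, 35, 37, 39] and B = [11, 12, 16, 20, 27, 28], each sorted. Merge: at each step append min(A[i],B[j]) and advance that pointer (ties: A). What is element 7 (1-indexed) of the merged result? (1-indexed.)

[i=1,j=1] A[i]=7<=B[j]=11 take 7 → i++
[i=2,j=1] A[i]=9<=B[j]=11 take 9 → i++
[i=3,j=1] A[i]=16>B[j]=11 take 11 → j++
[i=3,j=2] A[i]=16>B[j]=12 take 12 → j++
[i=3,j=3] A[i]=16<=B[j]=16 take 16 → i++
[i=4,j=3] A[i]=17>B[j]=16 take 16 → j++
[i=4,j=4] A[i]=17<=B[j]=20 take 17 → i++
[i=5,j=4] A[i]=19<=B[j]=20 take 19 → i++
[i=6,j=4] A[i]=23>B[j]=20 take 20 → j++
[i=6,j=5] A[i]=23<=B[j]=27 take 23 → i++
[i=7,j=5] A[i]=24<=B[j]=27 take 24 → i++
[i=8,j=5] A[i]=26<=B[j]=27 take 26 → i++
[i=9,j=5] A[i]=32>B[j]=27 take 27 → j++
[i=9,j=6] A[i]=32>B[j]=28 take 28 → j++
[i=9,j=7] B done, take A[i]=32 → i++
[i=10,j=7] B done, take A[i]=34 → i++
[i=11,j=7] B done, take A[i]=35 → i++
[i=12,j=7] B done, take A[i]=37 → i++
[i=13,j=7] B done, take A[i]=39 → i++

merged[7] = 17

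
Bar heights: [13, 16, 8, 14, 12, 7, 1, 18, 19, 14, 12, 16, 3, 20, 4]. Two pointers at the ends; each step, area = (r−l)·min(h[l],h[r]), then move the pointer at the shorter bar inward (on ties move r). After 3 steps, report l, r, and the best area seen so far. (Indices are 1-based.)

l=1 r=15: min(13,4)*14=56 best=56 *, r--
l=1 r=14: min(13,20)*13=169 best=169 *, l++
l=2 r=14: min(16,20)*12=192 best=192 *, l++

l=3, r=14, best area=192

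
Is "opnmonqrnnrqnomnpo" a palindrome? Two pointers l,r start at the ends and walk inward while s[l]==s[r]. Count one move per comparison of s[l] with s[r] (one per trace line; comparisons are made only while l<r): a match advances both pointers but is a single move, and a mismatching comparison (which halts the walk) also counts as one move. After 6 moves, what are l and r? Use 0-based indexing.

[0,17] 'o'=='o' → l++,r--
[1,16] 'p'=='p' → l++,r--
[2,15] 'n'=='n' → l++,r--
[3,14] 'm'=='m' → l++,r--
[4,13] 'o'=='o' → l++,r--
[5,12] 'n'=='n' → l++,r--

l=6, r=11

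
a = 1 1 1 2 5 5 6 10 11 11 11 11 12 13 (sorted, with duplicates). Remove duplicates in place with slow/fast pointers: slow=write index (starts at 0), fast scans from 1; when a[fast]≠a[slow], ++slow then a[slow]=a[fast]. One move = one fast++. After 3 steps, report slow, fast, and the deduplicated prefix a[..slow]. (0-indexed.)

slow=1, fast=4, prefix=[1, 2]

slow=0 fast=1: a[fast]=1=a[slow] dup, fast++
slow=0 fast=2: a[fast]=1=a[slow] dup, fast++
slow=0 fast=3: a[fast]=2≠a[slow]=1 write a[1]=2, slow++,fast++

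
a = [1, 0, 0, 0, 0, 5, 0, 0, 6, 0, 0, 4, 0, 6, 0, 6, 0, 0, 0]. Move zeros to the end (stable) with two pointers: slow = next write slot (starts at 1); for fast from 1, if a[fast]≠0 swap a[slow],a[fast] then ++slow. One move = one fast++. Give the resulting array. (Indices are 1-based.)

(s=1,f=1) a[fast]=1≠0 swap→a[1]=1 → slow++,fast++
(s=2,f=2) a[fast]=0 → fast++
(s=2,f=3) a[fast]=0 → fast++
(s=2,f=4) a[fast]=0 → fast++
(s=2,f=5) a[fast]=0 → fast++
(s=2,f=6) a[fast]=5≠0 swap→a[2]=5 → slow++,fast++
(s=3,f=7) a[fast]=0 → fast++
(s=3,f=8) a[fast]=0 → fast++
(s=3,f=9) a[fast]=6≠0 swap→a[3]=6 → slow++,fast++
(s=4,f=10) a[fast]=0 → fast++
(s=4,f=11) a[fast]=0 → fast++
(s=4,f=12) a[fast]=4≠0 swap→a[4]=4 → slow++,fast++
(s=5,f=13) a[fast]=0 → fast++
(s=5,f=14) a[fast]=6≠0 swap→a[5]=6 → slow++,fast++
(s=6,f=15) a[fast]=0 → fast++
(s=6,f=16) a[fast]=6≠0 swap→a[6]=6 → slow++,fast++
(s=7,f=17) a[fast]=0 → fast++
(s=7,f=18) a[fast]=0 → fast++
(s=7,f=19) a[fast]=0 → fast++

[1, 5, 6, 4, 6, 6, 0, 0, 0, 0, 0, 0, 0, 0, 0, 0, 0, 0, 0]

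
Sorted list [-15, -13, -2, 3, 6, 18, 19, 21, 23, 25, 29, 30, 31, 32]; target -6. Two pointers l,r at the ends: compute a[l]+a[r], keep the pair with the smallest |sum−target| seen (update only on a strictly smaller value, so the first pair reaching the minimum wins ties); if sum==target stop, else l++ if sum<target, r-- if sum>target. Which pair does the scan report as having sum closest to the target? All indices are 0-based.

[0,13] -15+32=17 d=23 * → r--
[0,12] -15+31=16 d=22 * → r--
[0,11] -15+30=15 d=21 * → r--
[0,10] -15+29=14 d=20 * → r--
[0,9] -15+25=10 d=16 * → r--
[0,8] -15+23=8 d=14 * → r--
[0,7] -15+21=6 d=12 * → r--
[0,6] -15+19=4 d=10 * → r--
[0,5] -15+18=3 d=9 * → r--
[0,4] -15+6=-9 d=3 * → l++
[1,4] -13+6=-7 d=1 * → l++
[2,4] -2+6=4 d=10 → r--
[2,3] -2+3=1 d=7 → r--

pair (-13, 6) with sum -7 (|Δ|=1)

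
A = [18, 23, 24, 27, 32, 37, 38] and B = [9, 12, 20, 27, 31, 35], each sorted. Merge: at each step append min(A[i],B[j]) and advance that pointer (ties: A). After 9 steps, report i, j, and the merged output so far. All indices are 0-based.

[i=0,j=0] A[i]=18>B[j]=9 take 9 → j++
[i=0,j=1] A[i]=18>B[j]=12 take 12 → j++
[i=0,j=2] A[i]=18<=B[j]=20 take 18 → i++
[i=1,j=2] A[i]=23>B[j]=20 take 20 → j++
[i=1,j=3] A[i]=23<=B[j]=27 take 23 → i++
[i=2,j=3] A[i]=24<=B[j]=27 take 24 → i++
[i=3,j=3] A[i]=27<=B[j]=27 take 27 → i++
[i=4,j=3] A[i]=32>B[j]=27 take 27 → j++
[i=4,j=4] A[i]=32>B[j]=31 take 31 → j++

i=4, j=5, merged so far=[9, 12, 18, 20, 23, 24, 27, 27, 31]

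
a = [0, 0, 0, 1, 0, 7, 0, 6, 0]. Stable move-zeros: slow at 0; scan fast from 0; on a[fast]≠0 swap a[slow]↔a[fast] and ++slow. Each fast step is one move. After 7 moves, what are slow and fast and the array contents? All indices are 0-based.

slow=2, fast=7, a=[1, 7, 0, 0, 0, 0, 0, 6, 0]

slow=0 fast=0: a[fast]=0, fast++
slow=0 fast=1: a[fast]=0, fast++
slow=0 fast=2: a[fast]=0, fast++
slow=0 fast=3: a[fast]=1≠0 swap→a[0]=1, slow++,fast++
slow=1 fast=4: a[fast]=0, fast++
slow=1 fast=5: a[fast]=7≠0 swap→a[1]=7, slow++,fast++
slow=2 fast=6: a[fast]=0, fast++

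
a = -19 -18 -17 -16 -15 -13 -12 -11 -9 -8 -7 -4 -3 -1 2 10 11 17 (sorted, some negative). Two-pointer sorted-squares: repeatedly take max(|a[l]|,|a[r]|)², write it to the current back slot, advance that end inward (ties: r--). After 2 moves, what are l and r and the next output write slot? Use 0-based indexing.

l=2, r=17, next write slot=15

[0,17] |-19|>|17| out[17]=361 → l++
[1,17] |-18|>|17| out[16]=324 → l++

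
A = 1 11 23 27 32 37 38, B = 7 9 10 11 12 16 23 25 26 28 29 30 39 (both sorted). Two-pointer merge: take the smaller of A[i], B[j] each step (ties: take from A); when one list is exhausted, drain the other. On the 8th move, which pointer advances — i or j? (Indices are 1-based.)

j

i=1 j=1: A[i]=1<=B[j]=7 take 1, i++
i=2 j=1: A[i]=11>B[j]=7 take 7, j++
i=2 j=2: A[i]=11>B[j]=9 take 9, j++
i=2 j=3: A[i]=11>B[j]=10 take 10, j++
i=2 j=4: A[i]=11<=B[j]=11 take 11, i++
i=3 j=4: A[i]=23>B[j]=11 take 11, j++
i=3 j=5: A[i]=23>B[j]=12 take 12, j++
i=3 j=6: A[i]=23>B[j]=16 take 16, j++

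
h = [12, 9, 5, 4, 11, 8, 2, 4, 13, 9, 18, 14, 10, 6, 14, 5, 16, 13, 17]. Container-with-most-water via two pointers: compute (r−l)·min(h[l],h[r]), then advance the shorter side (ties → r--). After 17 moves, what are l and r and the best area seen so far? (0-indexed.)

[0,18] min(12,17)*18=216 best=216 * → l++
[1,18] min(9,17)*17=153 best=216 → l++
[2,18] min(5,17)*16=80 best=216 → l++
[3,18] min(4,17)*15=60 best=216 → l++
[4,18] min(11,17)*14=154 best=216 → l++
[5,18] min(8,17)*13=104 best=216 → l++
[6,18] min(2,17)*12=24 best=216 → l++
[7,18] min(4,17)*11=44 best=216 → l++
[8,18] min(13,17)*10=130 best=216 → l++
[9,18] min(9,17)*9=81 best=216 → l++
[10,18] min(18,17)*8=136 best=216 → r--
[10,17] min(18,13)*7=91 best=216 → r--
[10,16] min(18,16)*6=96 best=216 → r--
[10,15] min(18,5)*5=25 best=216 → r--
[10,14] min(18,14)*4=56 best=216 → r--
[10,13] min(18,6)*3=18 best=216 → r--
[10,12] min(18,10)*2=20 best=216 → r--

l=10, r=11, best area=216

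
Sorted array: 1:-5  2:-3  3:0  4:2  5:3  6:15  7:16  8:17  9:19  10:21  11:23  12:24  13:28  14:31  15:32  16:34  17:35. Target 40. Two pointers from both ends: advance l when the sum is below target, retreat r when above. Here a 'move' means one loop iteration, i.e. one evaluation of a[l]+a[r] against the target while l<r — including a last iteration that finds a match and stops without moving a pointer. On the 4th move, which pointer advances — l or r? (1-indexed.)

[1,17] -5+35=30 <40 → l++
[2,17] -3+35=32 <40 → l++
[3,17] 0+35=35 <40 → l++
[4,17] 2+35=37 <40 → l++

l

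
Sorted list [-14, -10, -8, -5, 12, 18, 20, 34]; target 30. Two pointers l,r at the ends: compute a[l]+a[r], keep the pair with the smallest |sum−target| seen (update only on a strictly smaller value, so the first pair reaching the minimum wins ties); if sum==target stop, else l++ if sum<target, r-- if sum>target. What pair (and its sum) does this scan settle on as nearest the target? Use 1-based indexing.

[1,8] -14+34=20 d=10 * → l++
[2,8] -10+34=24 d=6 * → l++
[3,8] -8+34=26 d=4 * → l++
[4,8] -5+34=29 d=1 * → l++
[5,8] 12+34=46 d=16 → r--
[5,7] 12+20=32 d=2 → r--
[5,6] 12+18=30 d=0 * → stop

pair (12, 18) with sum 30 (|Δ|=0)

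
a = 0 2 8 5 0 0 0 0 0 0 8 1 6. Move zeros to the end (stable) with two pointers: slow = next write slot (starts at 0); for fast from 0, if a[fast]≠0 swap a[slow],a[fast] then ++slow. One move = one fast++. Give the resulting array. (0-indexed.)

slow=0 fast=0: a[fast]=0, fast++
slow=0 fast=1: a[fast]=2≠0 swap→a[0]=2, slow++,fast++
slow=1 fast=2: a[fast]=8≠0 swap→a[1]=8, slow++,fast++
slow=2 fast=3: a[fast]=5≠0 swap→a[2]=5, slow++,fast++
slow=3 fast=4: a[fast]=0, fast++
slow=3 fast=5: a[fast]=0, fast++
slow=3 fast=6: a[fast]=0, fast++
slow=3 fast=7: a[fast]=0, fast++
slow=3 fast=8: a[fast]=0, fast++
slow=3 fast=9: a[fast]=0, fast++
slow=3 fast=10: a[fast]=8≠0 swap→a[3]=8, slow++,fast++
slow=4 fast=11: a[fast]=1≠0 swap→a[4]=1, slow++,fast++
slow=5 fast=12: a[fast]=6≠0 swap→a[5]=6, slow++,fast++

[2, 8, 5, 8, 1, 6, 0, 0, 0, 0, 0, 0, 0]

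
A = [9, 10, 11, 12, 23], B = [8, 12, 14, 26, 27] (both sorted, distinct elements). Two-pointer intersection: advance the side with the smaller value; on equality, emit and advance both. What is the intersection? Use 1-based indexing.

intersection = [12]

i=1 j=1: 9>8, j++
i=1 j=2: 9<12, i++
i=2 j=2: 10<12, i++
i=3 j=2: 11<12, i++
i=4 j=2: 12==12 emit, i++,j++
i=5 j=3: 23>14, j++
i=5 j=4: 23<26, i++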